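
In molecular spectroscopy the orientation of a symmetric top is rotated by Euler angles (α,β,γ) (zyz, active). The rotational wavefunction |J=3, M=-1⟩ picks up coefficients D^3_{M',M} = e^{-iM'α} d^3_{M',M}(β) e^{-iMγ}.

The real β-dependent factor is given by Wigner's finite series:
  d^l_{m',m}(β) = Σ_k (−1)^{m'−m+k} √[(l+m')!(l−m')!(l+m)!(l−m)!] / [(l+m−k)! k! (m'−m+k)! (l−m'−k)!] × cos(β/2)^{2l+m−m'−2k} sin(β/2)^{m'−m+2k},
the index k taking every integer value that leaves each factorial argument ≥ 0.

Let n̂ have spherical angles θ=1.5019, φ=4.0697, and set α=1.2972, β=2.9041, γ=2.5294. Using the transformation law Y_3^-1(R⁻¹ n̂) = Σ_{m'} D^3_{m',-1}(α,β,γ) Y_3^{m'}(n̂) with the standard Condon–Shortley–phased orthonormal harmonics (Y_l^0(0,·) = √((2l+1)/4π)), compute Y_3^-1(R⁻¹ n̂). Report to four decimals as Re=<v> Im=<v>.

Re=0.0994 Im=-0.1539

Need the full column D^3_{m',-1} for m'=−3..3 at α=1.2972, β=2.9041, γ=2.5294.
cos(β/2)=0.118467, sin(β/2)=0.992958
d^3_{-3,-1}: single k=2 term ⇒ +0.000752;  D = +0.000745+0.000103i
d^3_{-2,-1}: k∈[1..2] ⇒ +0.000073 -0.010295 = -0.010222;  D = -0.004088+0.009369i
d^3_{-1,-1}: k∈[0..2] ⇒ +0.000003 -0.001554 +0.081860 = +0.080309;  D = -0.062193-0.050810i
d^3_{0,-1}: k∈[0..2] ⇒ -0.000080 +0.016916 -0.396136 = -0.379300;  D = +0.310415-0.217970i
d^3_{1,-1}: k∈[0..2] ⇒ +0.001165 -0.109147 +0.958485 = +0.850503;  D = +0.282506+0.802213i
d^3_{2,-1}: k∈[0..1] ⇒ -0.010295 +0.361621 = +0.351326;  D = +0.350584-0.022820i
d^3_{3,-1}: single k=0 term ⇒ +0.052841;  D = +0.010943-0.051695i
Y_3^{m'}(θ=1.5019,φ=4.0697) and Σ D·Y over m':
  (+0.0007+0.0001i)·(+0.3881+0.1449i)  (-0.0041+0.0094i)·(-0.0197-0.0672i)  (-0.0622-0.0508i)·(+0.1887-0.2520i)  (+0.3104-0.2180i)·(-0.0765+0.0000i)  (+0.2825+0.8022i)·(-0.1887-0.2520i)  (+0.3506-0.0228i)·(-0.0197+0.0672i)  (+0.0109-0.0517i)·(-0.3881+0.1449i)
Y_3^-1(R⁻¹ n̂) = +0.099415-0.153886i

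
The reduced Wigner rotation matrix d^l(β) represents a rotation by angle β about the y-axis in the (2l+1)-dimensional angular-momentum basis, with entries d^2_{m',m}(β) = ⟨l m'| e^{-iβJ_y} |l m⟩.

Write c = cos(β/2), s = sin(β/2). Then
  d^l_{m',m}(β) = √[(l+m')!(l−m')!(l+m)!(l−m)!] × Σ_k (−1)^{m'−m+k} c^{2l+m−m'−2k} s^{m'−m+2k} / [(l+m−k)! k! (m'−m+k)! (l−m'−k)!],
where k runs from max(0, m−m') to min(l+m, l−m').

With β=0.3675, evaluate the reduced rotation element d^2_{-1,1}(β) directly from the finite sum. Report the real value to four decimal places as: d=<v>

d^2_{-1,1}(β=0.3675) via Wigner's sum:
With c≡cos(β/2)=0.983165 and s≡sin(β/2)=0.182718, N=[1·6·6·1]^{1/2}=6.000000
Admissible k: 2..3 (factorial args all ≥0)
  k=2: (−1)^0·6.0000/(2)·0.9832^2·0.1827^2 = +0.096813
  k=3: (−1)^1·6.0000/(6)·0.9832^0·0.1827^4 = -0.001115
d^2_{-1,1}(0.3675) = +0.096813 -0.001115 = +0.095699

d=0.0957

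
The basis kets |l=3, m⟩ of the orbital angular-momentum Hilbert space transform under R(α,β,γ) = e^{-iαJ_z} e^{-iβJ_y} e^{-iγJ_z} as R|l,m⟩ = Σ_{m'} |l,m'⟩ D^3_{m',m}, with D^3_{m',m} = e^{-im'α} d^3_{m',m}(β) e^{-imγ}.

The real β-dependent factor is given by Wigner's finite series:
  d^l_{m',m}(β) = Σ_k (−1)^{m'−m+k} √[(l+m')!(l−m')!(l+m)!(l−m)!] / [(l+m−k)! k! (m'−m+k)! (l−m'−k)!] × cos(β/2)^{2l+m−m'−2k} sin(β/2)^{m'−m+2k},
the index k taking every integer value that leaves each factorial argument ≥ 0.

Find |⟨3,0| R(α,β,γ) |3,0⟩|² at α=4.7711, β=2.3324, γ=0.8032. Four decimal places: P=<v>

P=0.0456

First d^3_{0,0}(β=2.3324), then the phase factors e^{-i(0)α} and e^{-i(0)γ}:
Half-angle: c=0.393648, s=0.919261. N=√(6·6·6·6)=36.000000
The bounds max(0,m−m')=0 and min(l+m,l−m')=3 give 4 terms
  k=0: (−1)^0·36.0000/(36)·0.3936^6·0.9193^0 = +0.003721
  k=1: (−1)^1·36.0000/(4)·0.3936^4·0.9193^2 = -0.182621
  k=2: (−1)^2·36.0000/(4)·0.3936^2·0.9193^4 = +0.995896
  k=3: (−1)^3·36.0000/(36)·0.3936^0·0.9193^6 = -0.603440
d^3_{0,0}(2.3324) = +0.003721 -0.182621 +0.995896 -0.603440 = +0.213556
|D^3_{0,0}|² = |d^3_{0,0}(β)|² = (+0.213556)² = 0.045606 (the z-rotation phases have unit modulus)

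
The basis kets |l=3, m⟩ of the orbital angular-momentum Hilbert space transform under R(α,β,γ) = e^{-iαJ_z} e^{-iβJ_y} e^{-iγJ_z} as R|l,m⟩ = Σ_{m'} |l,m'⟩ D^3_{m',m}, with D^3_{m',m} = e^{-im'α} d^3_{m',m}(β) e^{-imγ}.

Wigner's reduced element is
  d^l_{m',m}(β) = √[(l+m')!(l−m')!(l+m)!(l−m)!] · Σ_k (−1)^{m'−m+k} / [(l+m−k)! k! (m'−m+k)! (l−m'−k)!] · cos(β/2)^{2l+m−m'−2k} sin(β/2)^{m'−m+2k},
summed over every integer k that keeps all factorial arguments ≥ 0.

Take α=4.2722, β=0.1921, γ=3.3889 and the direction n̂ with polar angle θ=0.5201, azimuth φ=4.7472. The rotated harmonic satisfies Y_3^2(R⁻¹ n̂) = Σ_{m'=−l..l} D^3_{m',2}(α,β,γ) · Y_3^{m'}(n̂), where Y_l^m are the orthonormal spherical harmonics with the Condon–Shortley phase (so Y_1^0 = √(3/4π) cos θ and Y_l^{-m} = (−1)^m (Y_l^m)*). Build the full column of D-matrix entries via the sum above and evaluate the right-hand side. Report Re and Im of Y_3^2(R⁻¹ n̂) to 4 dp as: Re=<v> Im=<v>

Need the full column D^3_{m',2} for m'=−3..3 at α=4.2722, β=0.1921, γ=3.3889.
cos(β/2)=0.995391, sin(β/2)=0.095902
d^3_{-3,2}: single k=5 term ⇒ +0.000020;  D = +0.000019-0.000005i
d^3_{-2,2}: k∈[4..5] ⇒ +0.000419 -0.000001 = +0.000418;  D = -0.000081+0.000410i
d^3_{-1,2}: k∈[3..4] ⇒ +0.005502 -0.000026 = +0.005476;  D = -0.004405-0.003253i
d^3_{0,2}: k∈[2..3] ⇒ +0.049453 -0.000459 = +0.048994;  D = +0.043122-0.023257i
d^3_{1,2}: k∈[1..2] ⇒ +0.296345 -0.005502 = +0.290843;  D = +0.015822+0.290412i
d^3_{2,2}: k∈[0..1] ⇒ +0.972661 -0.045144 = +0.927517;  D = -0.859355-0.348993i
d^3_{3,2}: single k=0 term ⇒ -0.229548;  D = -0.168762+0.155601i
Y_3^{m'}(θ=0.5201,φ=4.7472) and Σ D·Y over m':
  (+0.0000-0.0000i)·(-0.0053-0.0509i)  (-0.0001+0.0004i)·(-0.2185+0.0152i)  (-0.0044-0.0033i)·(+0.0155+0.4438i)  (+0.0431-0.0233i)·(+0.2478+0.0000i)  (+0.0158+0.2904i)·(-0.0155+0.4438i)  (-0.8594-0.3490i)·(-0.2185-0.0152i)  (-0.1688+0.1556i)·(+0.0053-0.0509i)
Y_3^2(R⁻¹ n̂) = +0.072406+0.093448i

Re=0.0724 Im=0.0934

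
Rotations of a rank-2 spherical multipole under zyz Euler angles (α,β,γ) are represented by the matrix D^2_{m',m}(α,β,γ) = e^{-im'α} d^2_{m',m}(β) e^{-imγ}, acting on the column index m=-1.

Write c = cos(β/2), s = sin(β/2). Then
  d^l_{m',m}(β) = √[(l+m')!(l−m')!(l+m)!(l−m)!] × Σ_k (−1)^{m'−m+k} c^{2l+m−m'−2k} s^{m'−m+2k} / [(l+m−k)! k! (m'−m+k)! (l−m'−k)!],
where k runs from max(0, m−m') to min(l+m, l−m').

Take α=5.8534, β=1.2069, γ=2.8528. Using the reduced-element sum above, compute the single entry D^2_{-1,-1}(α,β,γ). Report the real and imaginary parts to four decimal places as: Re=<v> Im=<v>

First d^2_{-1,-1}(β=1.2069), then the phase factors e^{-i(-1)α} and e^{-i(-1)γ}:
With c≡cos(β/2)=0.823383 and s≡sin(β/2)=0.567487, N=[1·6·1·6]^{1/2}=6.000000
k: max(0,(-1)−(-1))=0 … min(2+(-1),2−(-1))=1
  k=0: (−1)^0·6.0000/(6)·0.8234^4·0.5675^0 = +0.459628
  k=1: (−1)^1·6.0000/(2)·0.8234^2·0.5675^2 = -0.654992
d^2_{-1,-1}(1.2069) = +0.459628 -0.654992 = -0.195363
Phases: e^{-i·(-1)·5.8534}=+0.909055-0.416676i, e^{-i·(-1)·2.8528}=-0.958588+0.284795i ⇒ D=+0.147058-0.128611i

Re=0.1471 Im=-0.1286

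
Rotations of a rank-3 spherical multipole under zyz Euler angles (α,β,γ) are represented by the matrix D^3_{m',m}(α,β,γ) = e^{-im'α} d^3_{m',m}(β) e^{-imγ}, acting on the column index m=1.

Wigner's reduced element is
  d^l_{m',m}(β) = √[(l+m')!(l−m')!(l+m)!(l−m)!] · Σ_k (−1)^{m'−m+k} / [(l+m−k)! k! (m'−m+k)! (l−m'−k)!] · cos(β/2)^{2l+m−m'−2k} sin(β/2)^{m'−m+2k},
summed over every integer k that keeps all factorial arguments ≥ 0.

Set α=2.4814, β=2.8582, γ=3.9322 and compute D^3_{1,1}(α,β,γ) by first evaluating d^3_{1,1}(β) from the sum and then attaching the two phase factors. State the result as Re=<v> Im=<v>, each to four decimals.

Re=0.1109 Im=-0.0145

First d^3_{1,1}(β=2.8582), then the phase factors e^{-i(1)α} and e^{-i(1)γ}:
Half-angle: c=0.141223, s=0.989978. N=√(24·2·24·2)=48.000000
The bounds max(0,m−m')=0 and min(l+m,l−m')=2 give 3 terms
  k=0: (−1)^0·48.0000/(48)·0.1412^6·0.9900^0 = +0.000008
  k=1: (−1)^1·48.0000/(6)·0.1412^4·0.9900^2 = -0.003119
  k=2: (−1)^2·48.0000/(8)·0.1412^2·0.9900^4 = +0.114938
d^3_{1,1}(2.8582) = +0.000008 -0.003119 +0.114938 = +0.111827
Phases: e^{-i·(1)·2.4814}=-0.789874-0.613269i, e^{-i·(1)·3.9322}=-0.703414+0.710781i ⇒ D=+0.110877-0.014543i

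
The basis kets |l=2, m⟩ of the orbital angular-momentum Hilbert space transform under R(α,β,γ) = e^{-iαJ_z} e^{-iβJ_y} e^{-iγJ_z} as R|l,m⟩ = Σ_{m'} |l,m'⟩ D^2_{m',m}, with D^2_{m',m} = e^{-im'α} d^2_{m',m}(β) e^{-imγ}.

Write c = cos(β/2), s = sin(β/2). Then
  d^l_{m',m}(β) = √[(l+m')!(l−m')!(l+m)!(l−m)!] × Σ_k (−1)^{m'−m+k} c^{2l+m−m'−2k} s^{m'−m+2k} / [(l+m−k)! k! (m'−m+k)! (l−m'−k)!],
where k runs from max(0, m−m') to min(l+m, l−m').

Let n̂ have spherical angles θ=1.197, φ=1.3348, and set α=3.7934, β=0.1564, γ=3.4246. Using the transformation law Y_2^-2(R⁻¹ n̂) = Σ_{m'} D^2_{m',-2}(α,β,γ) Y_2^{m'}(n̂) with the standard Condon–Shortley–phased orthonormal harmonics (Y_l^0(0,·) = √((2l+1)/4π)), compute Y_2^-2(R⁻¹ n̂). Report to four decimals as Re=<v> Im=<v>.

Need the full column D^2_{m',-2} for m'=−2..2 at α=3.7934, β=0.1564, γ=3.4246.
cos(β/2)=0.996944, sin(β/2)=0.078120
d^2_{-2,-2}: single k=0 term ⇒ +0.987832;  D = -0.290823+0.944052i
d^2_{-1,-2}: single k=0 term ⇒ -0.154813;  D = +0.053517+0.145268i
d^2_{0,-2}: single k=0 term ⇒ +0.014857;  D = +0.012540+0.007968i
d^2_{1,-2}: single k=0 term ⇒ -0.000951;  D = +0.000947-0.000081i
d^2_{2,-2}: single k=0 term ⇒ +0.000037;  D = +0.000028-0.000025i
Y_2^{m'}(θ=1.197,φ=1.3348) and Σ D·Y over m':
  (-0.2908+0.9441i)·(-0.2982-0.1522i)  (+0.0535+0.1453i)·(+0.0614-0.2553i)  (+0.0125+0.0080i)·(-0.1892+0.0000i)  (+0.0009-0.0001i)·(-0.0614-0.2553i)  (+0.0000-0.0000i)·(-0.2982+0.1522i)
Y_2^-2(R⁻¹ n̂) = +0.268328-0.243698i

Re=0.2683 Im=-0.2437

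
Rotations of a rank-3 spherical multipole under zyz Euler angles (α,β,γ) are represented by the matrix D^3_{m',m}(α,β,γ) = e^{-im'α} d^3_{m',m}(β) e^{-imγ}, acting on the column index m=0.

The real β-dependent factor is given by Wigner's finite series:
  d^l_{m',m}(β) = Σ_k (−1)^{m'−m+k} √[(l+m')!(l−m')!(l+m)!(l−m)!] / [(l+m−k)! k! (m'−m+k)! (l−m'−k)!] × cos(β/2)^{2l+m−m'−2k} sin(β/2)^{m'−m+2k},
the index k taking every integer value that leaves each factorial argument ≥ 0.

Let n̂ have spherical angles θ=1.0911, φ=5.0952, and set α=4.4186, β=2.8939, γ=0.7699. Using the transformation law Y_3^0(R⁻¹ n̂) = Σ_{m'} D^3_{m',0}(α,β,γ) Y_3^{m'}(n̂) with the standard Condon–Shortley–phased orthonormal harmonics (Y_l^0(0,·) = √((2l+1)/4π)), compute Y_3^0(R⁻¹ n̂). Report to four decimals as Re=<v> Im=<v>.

Re=0.2710 Im=0.0000

Need the full column D^3_{m',0} for m'=−3..3 at α=4.4186, β=2.8939, γ=0.7699.
cos(β/2)=0.123530, sin(β/2)=0.992341
d^3_{-3,0}: single k=3 term ⇒ +0.008238;  D = +0.006356+0.005240i
d^3_{-2,0}: k∈[2..3] ⇒ +0.001256 -0.081049 = -0.079793;  D = +0.066411-0.044233i
d^3_{-1,0}: k∈[1..3] ⇒ +0.000099 -0.019143 +0.411782 = +0.392738;  D = -0.113729-0.375910i
d^3_{0,0}: k∈[0..3] ⇒ +0.000004 -0.002064 +0.133177 -0.954916 = -0.823799;  D = -0.823799+0.000000i
d^3_{1,0}: k∈[0..2] ⇒ -0.000099 +0.019143 -0.411782 = -0.392738;  D = +0.113729-0.375910i
d^3_{2,0}: k∈[0..1] ⇒ +0.001256 -0.081049 = -0.079793;  D = +0.066411+0.044233i
d^3_{3,0}: single k=0 term ⇒ -0.008238;  D = -0.006356+0.005240i
Y_3^{m'}(θ=1.0911,φ=5.0952) and Σ D·Y over m':
  (+0.0064+0.0052i)·(-0.2657-0.1194i)  (+0.0664-0.0442i)·(-0.2676+0.2572i)  (-0.1137-0.3759i)·(+0.0070+0.0173i)  (-0.8238+0.0000i)·(-0.3333+0.0000i)  (+0.1137-0.3759i)·(-0.0070+0.0173i)  (+0.0664+0.0442i)·(-0.2676-0.2572i)  (-0.0064+0.0052i)·(+0.2657-0.1194i)
Y_3^0(R⁻¹ n̂) = +0.271032-0.000000i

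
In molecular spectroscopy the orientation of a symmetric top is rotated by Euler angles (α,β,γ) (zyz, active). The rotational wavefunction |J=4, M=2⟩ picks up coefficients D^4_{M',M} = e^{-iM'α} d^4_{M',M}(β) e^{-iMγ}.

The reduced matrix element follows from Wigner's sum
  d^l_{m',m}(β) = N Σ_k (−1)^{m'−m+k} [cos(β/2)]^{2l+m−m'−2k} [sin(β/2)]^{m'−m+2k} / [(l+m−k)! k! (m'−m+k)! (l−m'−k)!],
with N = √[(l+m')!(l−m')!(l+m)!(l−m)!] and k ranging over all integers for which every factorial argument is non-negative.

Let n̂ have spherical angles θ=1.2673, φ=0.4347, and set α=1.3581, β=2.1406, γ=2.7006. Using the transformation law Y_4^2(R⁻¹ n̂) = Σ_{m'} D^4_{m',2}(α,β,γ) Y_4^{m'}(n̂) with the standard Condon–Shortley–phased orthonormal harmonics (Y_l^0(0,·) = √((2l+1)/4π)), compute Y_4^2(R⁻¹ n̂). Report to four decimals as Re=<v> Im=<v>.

Need the full column D^4_{m',2} for m'=−4..4 at α=1.3581, β=2.1406, γ=2.7006.
cos(β/2)=0.479861, sin(β/2)=0.877345
d^4_{-4,2}: single k=6 term ⇒ +0.555688;  D = +0.555417+0.017335i
d^4_{-3,2}: k∈[5..6] ⇒ +0.644737 -0.718407 = -0.073670;  D = -0.017790+0.071490i
d^4_{-2,2}: k∈[4..6] ⇒ +0.471231 -1.260182 +0.351044 = -0.437907;  D = +0.393048+0.193070i
d^4_{-1,2}: k∈[3..5] ⇒ +0.242998 -1.218438 +0.814597 = -0.160843;  D = +0.099792-0.126143i
d^4_{0,2}: k∈[2..4] ⇒ +0.089157 -0.794754 +0.996261 = +0.290664;  D = +0.184752+0.224393i
d^4_{1,2}: k∈[1..3] ⇒ +0.021808 -0.364497 +0.812292 = +0.469603;  D = +0.417375-0.215233i
d^4_{2,2}: k∈[0..2] ⇒ +0.002811 -0.112775 +0.471231 = +0.361267;  D = -0.094068-0.348805i
d^4_{3,2}: k∈[0..1] ⇒ -0.019233 +0.192874 = +0.173641;  D = -0.173418+0.008804i
d^4_{4,2}: single k=0 term ⇒ +0.049729;  D = -0.008020+0.049078i
Y_4^{m'}(θ=1.2673,φ=0.4347) and Σ D·Y over m':
  (+0.5554+0.0173i)·(-0.0614-0.3618i)  (-0.0178+0.0715i)·(+0.0857-0.3136i)  (+0.3930+0.1931i)·(-0.0737+0.0872i)  (+0.0998-0.1261i)·(-0.2906+0.1349i)  (+0.1848+0.2244i)·(+0.0634+0.0000i)  (+0.4174-0.2152i)·(+0.2906+0.1349i)  (-0.0941-0.3488i)·(-0.0737-0.0872i)  (-0.1734+0.0088i)·(-0.0857-0.3136i)  (-0.0080+0.0491i)·(-0.0614+0.3618i)
Y_4^2(R⁻¹ n̂) = +0.074223-0.030526i

Re=0.0742 Im=-0.0305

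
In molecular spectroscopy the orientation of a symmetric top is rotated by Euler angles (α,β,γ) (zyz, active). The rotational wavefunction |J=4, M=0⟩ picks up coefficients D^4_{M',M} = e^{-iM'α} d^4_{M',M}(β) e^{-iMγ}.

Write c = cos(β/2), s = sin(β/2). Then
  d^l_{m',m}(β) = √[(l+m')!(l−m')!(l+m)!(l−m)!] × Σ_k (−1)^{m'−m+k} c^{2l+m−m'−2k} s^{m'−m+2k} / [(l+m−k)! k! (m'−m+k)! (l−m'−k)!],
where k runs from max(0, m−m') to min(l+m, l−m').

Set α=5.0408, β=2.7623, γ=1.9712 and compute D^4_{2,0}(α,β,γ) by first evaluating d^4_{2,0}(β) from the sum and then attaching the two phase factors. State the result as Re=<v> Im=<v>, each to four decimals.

Split into d^4_{2,0}(β=2.7623) × two z-phases.
Half-angle: c=0.188512, s=0.982071. N=√(720·2·24·24)=910.735966
k∈{0,1,2} keeps every argument non-negative
  k=0: (−1)^2·910.7360/(96)·0.1885^6·0.9821^2 = +0.000411
  k=1: (−1)^3·910.7360/(36)·0.1885^4·0.9821^4 = -0.029718
  k=2: (−1)^4·910.7360/(96)·0.1885^2·0.9821^6 = +0.302451
d^4_{2,0}(2.7623) = +0.000411 -0.029718 +0.302451 = +0.273144
Attach z-rotation phases: D = e^{-i(2)(5.0408)}·(+0.273144)·e^{-i(0)(1.9712)} = -0.216313+0.166782i

Re=-0.2163 Im=0.1668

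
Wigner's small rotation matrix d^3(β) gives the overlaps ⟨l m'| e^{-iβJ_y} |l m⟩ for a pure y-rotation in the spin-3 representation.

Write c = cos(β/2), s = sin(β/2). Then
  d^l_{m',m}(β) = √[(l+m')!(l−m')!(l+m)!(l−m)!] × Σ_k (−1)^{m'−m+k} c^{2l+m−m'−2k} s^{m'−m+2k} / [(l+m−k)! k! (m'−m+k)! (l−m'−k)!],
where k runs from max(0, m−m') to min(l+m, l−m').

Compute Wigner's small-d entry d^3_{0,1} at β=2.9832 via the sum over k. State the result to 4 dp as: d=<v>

d^3_{0,1}(β=2.9832) via Wigner's sum:
Half-angle: c=0.079114, s=0.996866. N=√(6·6·24·2)=41.569219
Admissible k: 1..3 (factorial args all ≥0)
  k=1: (−1)^0·41.5692/(12)·0.0791^5·0.9969^1 = +0.000011
  k=2: (−1)^1·41.5692/(4)·0.0791^3·0.9969^3 = -0.005098
  k=3: (−1)^2·41.5692/(12)·0.0791^1·0.9969^5 = +0.269789
d^3_{0,1}(2.9832) = +0.000011 -0.005098 +0.269789 = +0.264702

d=0.2647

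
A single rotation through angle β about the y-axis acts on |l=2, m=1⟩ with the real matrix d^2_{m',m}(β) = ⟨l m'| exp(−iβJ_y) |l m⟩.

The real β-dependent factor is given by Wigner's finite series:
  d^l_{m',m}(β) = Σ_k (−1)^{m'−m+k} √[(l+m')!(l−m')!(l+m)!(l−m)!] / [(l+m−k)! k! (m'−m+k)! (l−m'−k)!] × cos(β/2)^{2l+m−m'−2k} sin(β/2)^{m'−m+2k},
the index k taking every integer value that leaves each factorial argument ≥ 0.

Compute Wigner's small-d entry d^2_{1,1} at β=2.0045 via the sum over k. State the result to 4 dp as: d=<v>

d=-0.5335

d^2_{1,1}(β=2.0045) via Wigner's sum:
Half-angle: c=0.538408, s=0.842685. N=√(6·1·6·1)=6.000000
The bounds max(0,m−m')=0 and min(l+m,l−m')=1 give 2 terms
  k=0: (−1)^0·6.0000/(6)·0.5384^4·0.8427^0 = +0.084032
  k=1: (−1)^1·6.0000/(2)·0.5384^2·0.8427^2 = -0.617552
d^2_{1,1}(2.0045) = +0.084032 -0.617552 = -0.533520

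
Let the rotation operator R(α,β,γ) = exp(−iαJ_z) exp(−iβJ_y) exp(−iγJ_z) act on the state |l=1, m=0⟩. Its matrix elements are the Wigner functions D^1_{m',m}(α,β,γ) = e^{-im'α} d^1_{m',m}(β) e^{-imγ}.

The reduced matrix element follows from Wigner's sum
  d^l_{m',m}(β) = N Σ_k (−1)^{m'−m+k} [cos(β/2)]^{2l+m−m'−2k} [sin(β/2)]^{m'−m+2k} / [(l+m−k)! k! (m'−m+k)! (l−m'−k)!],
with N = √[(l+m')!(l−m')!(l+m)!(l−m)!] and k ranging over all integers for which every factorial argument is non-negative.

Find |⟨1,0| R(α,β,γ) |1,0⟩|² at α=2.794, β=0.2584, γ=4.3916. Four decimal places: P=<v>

Split into d^1_{0,0}(β=0.2584) × two z-phases.
With c≡cos(β/2)=0.991665 and s≡sin(β/2)=0.128841, N=[1·1·1·1]^{1/2}=1.000000
k: max(0,(0)−(0))=0 … min(1+(0),1−(0))=1
  k=0: (−1)^0·1.0000/(1)·0.9917^2·0.1288^0 = +0.983400
  k=1: (−1)^1·1.0000/(1)·0.9917^0·0.1288^2 = -0.016600
d^1_{0,0}(0.2584) = +0.983400 -0.016600 = +0.966800
|D^1_{0,0}|² = |d^1_{0,0}(β)|² = (+0.966800)² = 0.934702 (the z-rotation phases have unit modulus)

P=0.9347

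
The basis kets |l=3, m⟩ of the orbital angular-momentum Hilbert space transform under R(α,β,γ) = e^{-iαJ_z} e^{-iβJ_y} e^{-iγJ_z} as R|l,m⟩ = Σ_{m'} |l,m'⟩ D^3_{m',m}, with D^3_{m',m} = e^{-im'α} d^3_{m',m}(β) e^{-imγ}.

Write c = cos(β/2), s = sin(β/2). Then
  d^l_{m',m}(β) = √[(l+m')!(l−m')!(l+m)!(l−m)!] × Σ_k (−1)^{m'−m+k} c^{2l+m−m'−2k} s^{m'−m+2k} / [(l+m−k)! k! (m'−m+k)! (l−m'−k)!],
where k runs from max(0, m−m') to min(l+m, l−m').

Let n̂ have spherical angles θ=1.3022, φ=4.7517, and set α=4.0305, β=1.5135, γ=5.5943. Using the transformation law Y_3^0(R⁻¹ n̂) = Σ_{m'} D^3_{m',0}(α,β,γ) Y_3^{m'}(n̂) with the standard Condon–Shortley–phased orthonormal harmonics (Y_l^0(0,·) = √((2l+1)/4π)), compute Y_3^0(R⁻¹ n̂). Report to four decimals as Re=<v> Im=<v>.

Re=-0.0760 Im=0.0000

Need the full column D^3_{m',0} for m'=−3..3 at α=4.0305, β=1.5135, γ=5.5943.
cos(β/2)=0.727071, sin(β/2)=0.686562
d^3_{-3,0}: single k=3 term ⇒ +0.556269;  D = +0.494719-0.254339i
d^3_{-2,0}: k∈[2..3] ⇒ +0.721486 -0.643330 = +0.078156;  D = -0.016064+0.076487i
d^3_{-1,0}: k∈[1..3] ⇒ +0.483231 -1.292653 +0.384208 = -0.425214;  D = +0.267996+0.330129i
d^3_{0,0}: k∈[0..3] ⇒ +0.147728 -1.185523 +1.057099 -0.104732 = -0.085428;  D = -0.085428+0.000000i
d^3_{1,0}: k∈[0..2] ⇒ -0.483231 +1.292653 -0.384208 = +0.425214;  D = -0.267996+0.330129i
d^3_{2,0}: k∈[0..1] ⇒ +0.721486 -0.643330 = +0.078156;  D = -0.016064-0.076487i
d^3_{3,0}: single k=0 term ⇒ -0.556269;  D = -0.494719-0.254339i
Y_3^{m'}(θ=1.3022,φ=4.7517) and Σ D·Y over m':
  (+0.4947-0.2543i)·(-0.0440-0.3713i)  (-0.0161+0.0765i)·(-0.2513+0.0198i)  (+0.2680+0.3301i)·(-0.0079-0.2017i)  (-0.0854+0.0000i)·(-0.2622+0.0000i)  (-0.2680+0.3301i)·(+0.0079-0.2017i)  (-0.0161-0.0765i)·(-0.2513-0.0198i)  (-0.4947-0.2543i)·(+0.0440-0.3713i)
Y_3^0(R⁻¹ n̂) = -0.076044-0.000000i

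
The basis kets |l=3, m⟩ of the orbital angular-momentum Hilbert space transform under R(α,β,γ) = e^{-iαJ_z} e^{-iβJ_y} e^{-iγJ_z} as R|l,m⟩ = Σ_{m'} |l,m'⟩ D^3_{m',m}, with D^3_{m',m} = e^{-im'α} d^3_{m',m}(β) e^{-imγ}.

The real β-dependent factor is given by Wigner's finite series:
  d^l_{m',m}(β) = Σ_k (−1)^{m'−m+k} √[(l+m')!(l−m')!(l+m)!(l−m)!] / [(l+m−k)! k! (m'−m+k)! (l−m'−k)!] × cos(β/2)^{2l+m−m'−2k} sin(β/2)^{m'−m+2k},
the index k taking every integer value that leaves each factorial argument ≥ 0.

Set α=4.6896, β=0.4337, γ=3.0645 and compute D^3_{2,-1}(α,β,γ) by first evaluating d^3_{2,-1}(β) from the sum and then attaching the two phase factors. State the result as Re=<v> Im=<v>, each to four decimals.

First d^3_{2,-1}(β=0.4337), then the phase factors e^{-i(2)α} and e^{-i(-1)γ}:
Half-angle: c=0.976580, s=0.215154. N=√(120·1·2·24)=75.894664
k∈{0,1} keeps every argument non-negative
  k=0: (−1)^3·75.8947/(12)·0.9766^3·0.2152^3 = -0.058668
  k=1: (−1)^4·75.8947/(24)·0.9766^1·0.2152^5 = +0.001424
d^3_{2,-1}(0.4337) = -0.058668 +0.001424 = -0.057245
D = (-0.998962-0.045562i)·(-0.057245)·(-0.997030+0.077016i) = -0.057216+0.001804i

Re=-0.0572 Im=0.0018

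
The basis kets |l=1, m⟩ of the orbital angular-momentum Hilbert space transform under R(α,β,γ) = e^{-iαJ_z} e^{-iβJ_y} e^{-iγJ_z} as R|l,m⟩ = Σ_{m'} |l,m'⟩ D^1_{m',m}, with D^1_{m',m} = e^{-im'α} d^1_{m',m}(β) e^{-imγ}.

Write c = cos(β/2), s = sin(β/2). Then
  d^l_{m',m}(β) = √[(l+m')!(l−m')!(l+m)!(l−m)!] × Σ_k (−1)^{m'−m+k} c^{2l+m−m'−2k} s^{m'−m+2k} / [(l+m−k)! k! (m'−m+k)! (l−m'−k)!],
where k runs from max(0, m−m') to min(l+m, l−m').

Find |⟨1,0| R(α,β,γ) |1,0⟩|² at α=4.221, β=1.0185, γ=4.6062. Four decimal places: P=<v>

P=0.2753

D^1_{0,0}(4.221,1.0185,4.6062) = e^{-i·0·4.221}·d^1_{0,0}(1.0185)·e^{-i·0·4.6062}. Compute d first:
With c≡cos(β/2)=0.873110 and s≡sin(β/2)=0.487523, N=[1·1·1·1]^{1/2}=1.000000
k: max(0,(0)−(0))=0 … min(1+(0),1−(0))=1
  k=0: (−1)^0·1.0000/(1)·0.8731^2·0.4875^0 = +0.762322
  k=1: (−1)^1·1.0000/(1)·0.8731^0·0.4875^2 = -0.237678
d^1_{0,0}(1.0185) = +0.762322 -0.237678 = +0.524644
|D^1_{0,0}|² = |d^1_{0,0}(β)|² = (+0.524644)² = 0.275251 (the z-rotation phases have unit modulus)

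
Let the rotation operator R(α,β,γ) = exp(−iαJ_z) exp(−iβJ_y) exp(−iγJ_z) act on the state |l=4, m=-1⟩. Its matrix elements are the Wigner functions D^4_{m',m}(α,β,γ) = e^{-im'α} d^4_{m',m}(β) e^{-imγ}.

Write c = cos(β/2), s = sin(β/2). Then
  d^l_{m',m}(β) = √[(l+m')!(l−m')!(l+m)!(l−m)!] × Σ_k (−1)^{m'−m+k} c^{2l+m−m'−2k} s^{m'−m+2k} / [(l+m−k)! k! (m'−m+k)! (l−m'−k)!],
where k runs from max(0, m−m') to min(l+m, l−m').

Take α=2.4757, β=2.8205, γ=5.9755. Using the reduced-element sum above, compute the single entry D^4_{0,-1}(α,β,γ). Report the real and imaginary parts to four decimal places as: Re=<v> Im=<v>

First d^4_{0,-1}(β=2.8205), then the phase factors e^{-i(0)α} and e^{-i(-1)γ}:
With c≡cos(β/2)=0.159858 and s≡sin(β/2)=0.987140, N=[24·24·6·120]^{1/2}=643.987578
k∈{0,1,2,3} keeps every argument non-negative
  k=0: (−1)^1·643.9876/(144)·0.1599^7·0.9871^1 = -0.000012
  k=1: (−1)^2·643.9876/(24)·0.1599^5·0.9871^3 = +0.002694
  k=2: (−1)^3·643.9876/(24)·0.1599^3·0.9871^5 = -0.102745
  k=3: (−1)^4·643.9876/(144)·0.1599^1·0.9871^7 = +0.652980
d^4_{0,-1}(2.8205) = -0.000012 +0.002694 -0.102745 +0.652980 = +0.552918
D = (+1.000000+0.000000i)·(+0.552918)·(+0.953037-0.302853i) = +0.526951-0.167453i

Re=0.5270 Im=-0.1675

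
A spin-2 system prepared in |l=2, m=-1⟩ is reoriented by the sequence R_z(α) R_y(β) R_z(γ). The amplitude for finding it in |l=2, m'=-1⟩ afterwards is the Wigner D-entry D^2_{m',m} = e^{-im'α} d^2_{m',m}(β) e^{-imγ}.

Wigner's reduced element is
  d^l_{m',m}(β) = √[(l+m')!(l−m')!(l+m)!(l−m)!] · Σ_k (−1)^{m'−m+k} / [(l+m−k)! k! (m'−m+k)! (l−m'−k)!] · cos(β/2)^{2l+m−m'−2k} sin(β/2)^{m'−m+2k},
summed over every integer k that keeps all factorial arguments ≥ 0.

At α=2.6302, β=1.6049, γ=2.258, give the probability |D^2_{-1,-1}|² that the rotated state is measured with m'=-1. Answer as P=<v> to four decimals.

P=0.2661

Split into d^2_{-1,-1}(β=1.6049) × two z-phases.
Half-angle: c=0.694947, s=0.719061. N=√(1·6·1·6)=6.000000
k: max(0,(-1)−(-1))=0 … min(2+(-1),2−(-1))=1
  k=0: (−1)^0·6.0000/(6)·0.6949^4·0.7191^0 = +0.233242
  k=1: (−1)^1·6.0000/(2)·0.6949^2·0.7191^2 = -0.749128
d^2_{-1,-1}(1.6049) = +0.233242 -0.749128 = -0.515886
|D^2_{-1,-1}|² = |d^2_{-1,-1}(β)|² = (-0.515886)² = 0.266138 (the z-rotation phases have unit modulus)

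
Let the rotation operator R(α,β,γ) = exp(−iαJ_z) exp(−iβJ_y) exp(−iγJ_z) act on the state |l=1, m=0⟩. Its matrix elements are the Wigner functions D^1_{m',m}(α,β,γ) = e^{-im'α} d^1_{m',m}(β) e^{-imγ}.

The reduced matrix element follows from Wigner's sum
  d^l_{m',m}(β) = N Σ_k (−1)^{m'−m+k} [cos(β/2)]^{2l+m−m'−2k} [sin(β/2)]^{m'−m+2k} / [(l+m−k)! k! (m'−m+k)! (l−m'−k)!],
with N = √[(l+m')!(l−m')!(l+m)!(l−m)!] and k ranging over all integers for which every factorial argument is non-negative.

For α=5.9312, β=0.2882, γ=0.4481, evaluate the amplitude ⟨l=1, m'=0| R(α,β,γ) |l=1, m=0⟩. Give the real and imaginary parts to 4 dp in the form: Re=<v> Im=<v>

Re=0.9588 Im=0.0000

Split into d^1_{0,0}(β=0.2882) × two z-phases.
With c≡cos(β/2)=0.989636 and s≡sin(β/2)=0.143602, N=[1·1·1·1]^{1/2}=1.000000
k∈{0,1} keeps every argument non-negative
  k=0: (−1)^0·1.0000/(1)·0.9896^2·0.1436^0 = +0.979379
  k=1: (−1)^1·1.0000/(1)·0.9896^0·0.1436^2 = -0.020621
d^1_{0,0}(0.2882) = +0.979379 -0.020621 = +0.958757
Attach z-rotation phases: D = e^{-i(0)(5.9312)}·(+0.958757)·e^{-i(0)(0.4481)} = +0.958757+0.000000i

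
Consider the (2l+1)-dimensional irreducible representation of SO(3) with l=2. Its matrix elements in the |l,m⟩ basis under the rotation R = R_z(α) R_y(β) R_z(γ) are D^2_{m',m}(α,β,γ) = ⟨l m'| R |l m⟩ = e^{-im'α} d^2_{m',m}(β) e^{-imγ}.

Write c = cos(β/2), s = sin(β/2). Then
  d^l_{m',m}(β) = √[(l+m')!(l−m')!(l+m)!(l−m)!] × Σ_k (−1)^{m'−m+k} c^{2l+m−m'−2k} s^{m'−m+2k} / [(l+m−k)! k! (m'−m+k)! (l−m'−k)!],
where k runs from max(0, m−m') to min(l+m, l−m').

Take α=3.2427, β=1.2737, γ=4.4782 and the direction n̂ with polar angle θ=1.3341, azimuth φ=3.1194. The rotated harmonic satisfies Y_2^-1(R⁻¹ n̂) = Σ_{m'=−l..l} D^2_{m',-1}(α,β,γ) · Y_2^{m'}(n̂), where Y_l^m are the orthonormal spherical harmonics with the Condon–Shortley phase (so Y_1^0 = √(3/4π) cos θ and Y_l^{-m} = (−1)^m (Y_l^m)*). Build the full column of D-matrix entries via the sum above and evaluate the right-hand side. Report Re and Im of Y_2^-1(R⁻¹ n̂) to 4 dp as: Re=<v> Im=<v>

Need the full column D^2_{m',-1} for m'=−2..2 at α=3.2427, β=1.2737, γ=4.4782.
cos(β/2)=0.803973, sin(β/2)=0.594666
d^2_{-2,-1}: single k=1 term ⇒ +0.618055;  D = -0.019759-0.617739i
d^2_{-1,-1}: k∈[0..1] ⇒ +0.417797 -0.685725 = -0.267928;  D = -0.035551-0.265559i
d^2_{0,-1}: k∈[0..1] ⇒ -0.756960 +0.414129 = -0.342831;  D = +0.079555+0.333472i
d^2_{1,-1}: k∈[0..1] ⇒ +0.685725 -0.125052 = +0.560673;  D = +0.184489+0.529451i
d^2_{2,-1}: single k=0 term ⇒ -0.338135;  D = +0.142924+0.306444i
Y_2^{m'}(θ=1.3341,φ=3.1194) and Σ D·Y over m':
  (-0.0198-0.6177i)·(+0.3647+0.0162i)  (-0.0356-0.2656i)·(-0.1761-0.0039i)  (+0.0796+0.3335i)·(-0.2634+0.0000i)  (+0.1845+0.5295i)·(+0.1761-0.0039i)  (+0.1429+0.3064i)·(+0.3647-0.0162i)
Y_2^-1(R⁻¹ n̂) = +0.078704-0.064592i

Re=0.0787 Im=-0.0646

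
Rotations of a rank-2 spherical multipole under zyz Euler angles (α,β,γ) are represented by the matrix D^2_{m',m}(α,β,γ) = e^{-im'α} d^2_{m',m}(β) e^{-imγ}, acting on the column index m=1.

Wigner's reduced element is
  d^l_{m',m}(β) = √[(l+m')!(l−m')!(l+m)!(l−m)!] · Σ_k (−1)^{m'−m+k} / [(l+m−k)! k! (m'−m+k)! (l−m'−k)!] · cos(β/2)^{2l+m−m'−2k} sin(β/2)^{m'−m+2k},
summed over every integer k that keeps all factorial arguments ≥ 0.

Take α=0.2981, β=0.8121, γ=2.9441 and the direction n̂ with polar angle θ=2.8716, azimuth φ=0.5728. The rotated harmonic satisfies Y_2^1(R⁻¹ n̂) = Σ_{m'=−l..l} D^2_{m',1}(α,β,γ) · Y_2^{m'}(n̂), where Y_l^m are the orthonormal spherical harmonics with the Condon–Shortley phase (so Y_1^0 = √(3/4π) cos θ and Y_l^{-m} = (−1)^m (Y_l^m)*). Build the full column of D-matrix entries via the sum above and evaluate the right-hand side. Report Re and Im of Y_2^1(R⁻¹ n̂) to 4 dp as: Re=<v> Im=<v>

Re=-0.3112 Im=-0.0894

Need the full column D^2_{m',1} for m'=−2..2 at α=0.2981, β=0.8121, γ=2.9441.
cos(β/2)=0.918688, sin(β/2)=0.394984
d^2_{-2,1}: single k=3 term ⇒ +0.113223;  D = -0.079394-0.080722i
d^2_{-1,1}: k∈[2..3] ⇒ +0.395017 -0.024340 = +0.370677;  D = -0.326080-0.176277i
d^2_{0,1}: k∈[1..2] ⇒ +0.750169 -0.138669 = +0.611499;  D = -0.599613-0.119983i
d^2_{1,1}: k∈[0..1] ⇒ +0.712316 -0.395017 = +0.317299;  D = -0.315694+0.031869i
d^2_{2,1}: single k=0 term ⇒ -0.612510;  D = +0.564467-0.237793i
Y_2^{m'}(θ=2.8716,φ=0.5728) and Σ D·Y over m':
  (-0.0794-0.0807i)·(+0.0113-0.0250i)  (-0.3261-0.1763i)·(-0.1669+0.1076i)  (-0.5996-0.1200i)·(+0.5635+0.0000i)  (-0.3157+0.0319i)·(+0.1669+0.1076i)  (+0.5645-0.2378i)·(+0.0113+0.0250i)
Y_2^1(R⁻¹ n̂) = -0.311157-0.089438i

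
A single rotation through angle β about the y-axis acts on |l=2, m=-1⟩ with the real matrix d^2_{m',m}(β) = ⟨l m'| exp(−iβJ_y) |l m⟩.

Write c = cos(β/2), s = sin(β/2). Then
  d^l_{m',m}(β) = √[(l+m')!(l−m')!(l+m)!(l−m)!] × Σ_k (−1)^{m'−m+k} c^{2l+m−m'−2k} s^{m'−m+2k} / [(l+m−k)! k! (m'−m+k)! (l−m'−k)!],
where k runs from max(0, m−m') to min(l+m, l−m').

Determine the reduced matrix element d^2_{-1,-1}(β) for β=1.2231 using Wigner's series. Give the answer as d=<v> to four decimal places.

d^2_{-1,-1}(β=1.2231) via Wigner's sum:
c=cos(1.2231/2)=0.818759, s=sin(1.2231/2)=0.574137; N=√[1·6·1·6]=6.000000
k∈{0,1} keeps every argument non-negative
  k=0: (−1)^0·6.0000/(6)·0.8188^4·0.5741^0 = +0.449391
  k=1: (−1)^1·6.0000/(2)·0.8188^2·0.5741^2 = -0.662926
d^2_{-1,-1}(1.2231) = +0.449391 -0.662926 = -0.213535

d=-0.2135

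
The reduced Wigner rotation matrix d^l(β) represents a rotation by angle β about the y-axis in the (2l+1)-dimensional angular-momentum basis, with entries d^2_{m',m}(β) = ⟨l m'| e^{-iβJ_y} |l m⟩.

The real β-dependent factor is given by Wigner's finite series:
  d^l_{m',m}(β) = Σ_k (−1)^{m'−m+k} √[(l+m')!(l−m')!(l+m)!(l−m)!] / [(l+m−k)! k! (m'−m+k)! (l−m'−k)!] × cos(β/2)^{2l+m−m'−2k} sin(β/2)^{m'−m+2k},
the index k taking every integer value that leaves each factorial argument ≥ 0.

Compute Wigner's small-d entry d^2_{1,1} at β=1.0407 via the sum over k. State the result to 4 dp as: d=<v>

d=0.0085

d^2_{1,1}(β=1.0407) via Wigner's sum:
With c≡cos(β/2)=0.867645 and s≡sin(β/2)=0.497184, N=[6·1·6·1]^{1/2}=6.000000
k: max(0,(1)−(1))=0 … min(2+(1),2−(1))=1
  k=0: (−1)^0·6.0000/(6)·0.8676^4·0.4972^0 = +0.566720
  k=1: (−1)^1·6.0000/(2)·0.8676^2·0.4972^2 = -0.558264
d^2_{1,1}(1.0407) = +0.566720 -0.558264 = +0.008456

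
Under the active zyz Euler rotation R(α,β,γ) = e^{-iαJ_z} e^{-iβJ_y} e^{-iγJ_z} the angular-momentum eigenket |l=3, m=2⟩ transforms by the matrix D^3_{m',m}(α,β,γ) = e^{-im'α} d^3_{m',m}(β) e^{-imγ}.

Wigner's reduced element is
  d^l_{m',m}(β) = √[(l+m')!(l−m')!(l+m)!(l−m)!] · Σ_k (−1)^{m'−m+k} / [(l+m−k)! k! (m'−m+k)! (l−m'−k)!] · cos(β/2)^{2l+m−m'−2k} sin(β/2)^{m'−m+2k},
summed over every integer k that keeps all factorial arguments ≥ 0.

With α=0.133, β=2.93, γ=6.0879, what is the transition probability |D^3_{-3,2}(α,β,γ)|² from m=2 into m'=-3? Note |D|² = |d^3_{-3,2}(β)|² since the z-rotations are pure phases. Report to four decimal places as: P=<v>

P=0.0633

D^3_{-3,2}(0.133,2.93,6.0879) = e^{-i·-3·0.133}·d^3_{-3,2}(2.93)·e^{-i·2·6.0879}. Compute d first:
c=cos(2.93/2)=0.105599, s=sin(2.93/2)=0.994409; N=√[1·720·120·1]=293.938769
The bounds max(0,m−m')=5 and min(l+m,l−m')=5 give 1 term
  k=5: (−1)^0·293.9388/(120)·0.1056^1·0.9944^5 = +0.251513
d^3_{-3,2}(2.93) = +0.251513
|D^3_{-3,2}|² = |d^3_{-3,2}(β)|² = (+0.251513)² = 0.063259 (the z-rotation phases have unit modulus)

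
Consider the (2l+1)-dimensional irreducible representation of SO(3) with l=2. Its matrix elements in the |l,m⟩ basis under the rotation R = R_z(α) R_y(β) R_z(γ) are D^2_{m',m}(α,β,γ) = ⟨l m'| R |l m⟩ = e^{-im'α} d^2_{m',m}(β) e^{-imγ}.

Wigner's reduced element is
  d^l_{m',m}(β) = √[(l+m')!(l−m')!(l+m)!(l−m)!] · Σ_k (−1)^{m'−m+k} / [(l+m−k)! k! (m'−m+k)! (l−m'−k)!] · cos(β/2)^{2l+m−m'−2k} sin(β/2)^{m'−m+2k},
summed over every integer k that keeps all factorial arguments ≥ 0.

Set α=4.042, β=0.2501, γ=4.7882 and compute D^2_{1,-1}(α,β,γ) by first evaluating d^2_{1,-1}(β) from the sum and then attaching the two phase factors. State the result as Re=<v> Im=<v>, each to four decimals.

Re=0.0336 Im=0.0310

First d^2_{1,-1}(β=0.2501), then the phase factors e^{-i(1)α} and e^{-i(-1)γ}:
c=cos(0.2501/2)=0.992191, s=sin(0.2501/2)=0.124724; N=√[6·1·1·6]=6.000000
The bounds max(0,m−m')=0 and min(l+m,l−m')=1 give 2 terms
  k=0: (−1)^2·6.0000/(2)·0.9922^2·0.1247^2 = +0.045943
  k=1: (−1)^3·6.0000/(6)·0.9922^0·0.1247^4 = -0.000242
d^2_{1,-1}(0.2501) = +0.045943 -0.000242 = +0.045701
Attach z-rotation phases: D = e^{-i(1)(4.042)}·(+0.045701)·e^{-i(-1)(4.7882)} = +0.033557+0.031024i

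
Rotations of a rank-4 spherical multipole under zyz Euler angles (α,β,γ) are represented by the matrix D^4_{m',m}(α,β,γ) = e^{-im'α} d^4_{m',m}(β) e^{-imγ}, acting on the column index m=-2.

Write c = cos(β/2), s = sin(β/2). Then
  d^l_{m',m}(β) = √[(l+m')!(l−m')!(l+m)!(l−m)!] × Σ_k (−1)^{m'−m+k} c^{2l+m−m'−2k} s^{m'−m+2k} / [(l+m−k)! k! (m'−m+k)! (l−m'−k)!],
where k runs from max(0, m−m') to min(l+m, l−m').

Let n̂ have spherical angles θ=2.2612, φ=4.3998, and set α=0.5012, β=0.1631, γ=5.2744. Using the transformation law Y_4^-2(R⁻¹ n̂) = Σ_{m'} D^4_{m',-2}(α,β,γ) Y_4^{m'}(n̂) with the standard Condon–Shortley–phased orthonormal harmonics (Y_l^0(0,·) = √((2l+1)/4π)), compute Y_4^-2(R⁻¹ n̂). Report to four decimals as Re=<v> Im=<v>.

Re=-0.3470 Im=0.2424

Need the full column D^4_{m',-2} for m'=−4..4 at α=0.5012, β=0.1631, γ=5.2744.
cos(β/2)=0.996677, sin(β/2)=0.081460
d^4_{-4,-2}: single k=2 term ⇒ +0.034418;  D = +0.034416-0.000440i
d^4_{-3,-2}: k∈[1..2] ⇒ +0.297774 -0.005967 = +0.291806;  D = +0.254105-0.143463i
d^4_{-2,-2}: k∈[0..2] ⇒ +0.973720 -0.078053 +0.000652 = +0.896319;  D = +0.472786-0.761486i
d^4_{-1,-2}: k∈[0..2] ⇒ -0.337644 +0.011277 -0.000050 = -0.326417;  D = -0.017757+0.325933i
d^4_{0,-2}: k∈[0..2] ⇒ +0.061707 -0.001099 +0.000003 = +0.060610;  D = -0.026187-0.054661i
d^4_{1,-2}: k∈[0..2] ⇒ -0.007518 +0.000075 -0.000000 = -0.007443;  D = +0.006045+0.004342i
d^4_{2,-2}: k∈[0..2] ⇒ +0.000652 -0.000003 +0.000000 = +0.000648;  D = -0.000643-0.000079i
d^4_{3,-2}: k∈[0..1] ⇒ -0.000040 +0.000000 = -0.000040;  D = +0.000037-0.000015i
d^4_{4,-2}: single k=0 term ⇒ +0.000002;  D = -0.000001+0.000001i
Y_4^{m'}(θ=2.2612,φ=4.3998) and Σ D·Y over m':
  (+0.0344-0.0004i)·(+0.0493+0.1484i)  (+0.2541-0.1435i)·(-0.2945+0.2161i)  (+0.4728-0.7615i)·(-0.2965-0.2140i)  (-0.0178+0.3259i)·(-0.0115+0.0356i)  (-0.0262-0.0547i)·(-0.3607+0.0000i)  (+0.0060+0.0043i)·(+0.0115+0.0356i)  (-0.0006-0.0001i)·(-0.2965+0.2140i)  (+0.0000-0.0000i)·(+0.2945+0.2161i)  (-0.0000+0.0000i)·(+0.0493-0.1484i)
Y_4^-2(R⁻¹ n̂) = -0.347048+0.242364i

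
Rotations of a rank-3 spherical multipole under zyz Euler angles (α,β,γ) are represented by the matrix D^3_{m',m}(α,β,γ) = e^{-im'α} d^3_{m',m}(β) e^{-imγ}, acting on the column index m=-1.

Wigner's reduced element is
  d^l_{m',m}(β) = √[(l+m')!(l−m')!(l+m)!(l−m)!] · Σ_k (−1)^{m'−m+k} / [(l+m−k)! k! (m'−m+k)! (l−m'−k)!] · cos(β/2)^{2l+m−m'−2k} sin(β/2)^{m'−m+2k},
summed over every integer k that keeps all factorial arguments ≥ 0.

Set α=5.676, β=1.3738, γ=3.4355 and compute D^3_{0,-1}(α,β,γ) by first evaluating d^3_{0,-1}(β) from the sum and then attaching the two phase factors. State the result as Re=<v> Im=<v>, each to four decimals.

Re=-0.3286 Im=-0.0995

First d^3_{0,-1}(β=1.3738), then the phase factors e^{-i(0)α} and e^{-i(-1)γ}:
With c≡cos(β/2)=0.773216 and s≡sin(β/2)=0.634143, N=[6·6·2·24]^{1/2}=41.569219
Admissible k: 0..2 (factorial args all ≥0)
  k=0: (−1)^1·41.5692/(12)·0.7732^5·0.6341^1 = -0.607129
  k=1: (−1)^2·41.5692/(4)·0.7732^3·0.6341^3 = +1.225112
  k=2: (−1)^3·41.5692/(12)·0.7732^1·0.6341^5 = -0.274681
d^3_{0,-1}(1.3738) = -0.607129 +1.225112 -0.274681 = +0.343302
Attach z-rotation phases: D = e^{-i(0)(5.676)}·(+0.343302)·e^{-i(-1)(3.4355)} = -0.328581-0.099453i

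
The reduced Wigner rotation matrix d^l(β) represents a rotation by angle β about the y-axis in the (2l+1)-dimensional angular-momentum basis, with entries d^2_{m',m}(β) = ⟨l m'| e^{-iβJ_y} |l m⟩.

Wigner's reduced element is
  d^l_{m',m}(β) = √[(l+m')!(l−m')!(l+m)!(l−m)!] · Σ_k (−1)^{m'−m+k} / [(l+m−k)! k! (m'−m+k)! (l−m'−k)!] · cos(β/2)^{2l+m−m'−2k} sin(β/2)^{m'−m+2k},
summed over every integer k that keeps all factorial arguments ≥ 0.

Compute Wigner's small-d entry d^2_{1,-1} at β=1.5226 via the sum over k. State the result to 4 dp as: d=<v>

d=0.5218

d^2_{1,-1}(β=1.5226) via Wigner's sum:
Half-angle: c=0.723940, s=0.689863. N=√(6·1·1·6)=6.000000
Admissible k: 0..1 (factorial args all ≥0)
  k=0: (−1)^2·6.0000/(2)·0.7239^2·0.6899^2 = +0.748259
  k=1: (−1)^3·6.0000/(6)·0.7239^0·0.6899^4 = -0.226491
d^2_{1,-1}(1.5226) = +0.748259 -0.226491 = +0.521768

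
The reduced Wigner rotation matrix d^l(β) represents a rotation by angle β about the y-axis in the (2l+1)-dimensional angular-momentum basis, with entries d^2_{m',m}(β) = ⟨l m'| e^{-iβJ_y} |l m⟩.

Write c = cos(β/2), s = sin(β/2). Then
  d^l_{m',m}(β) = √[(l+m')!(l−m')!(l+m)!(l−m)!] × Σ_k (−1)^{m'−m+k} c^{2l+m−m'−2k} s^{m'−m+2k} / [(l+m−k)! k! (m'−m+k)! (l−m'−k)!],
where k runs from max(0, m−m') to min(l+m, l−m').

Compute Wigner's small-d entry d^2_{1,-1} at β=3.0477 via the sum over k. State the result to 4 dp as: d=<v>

d^2_{1,-1}(β=3.0477) via Wigner's sum:
c=cos(3.0477/2)=0.046929, s=sin(3.0477/2)=0.998898; N=√[6·1·1·6]=6.000000
Admissible k: 0..1 (factorial args all ≥0)
  k=0: (−1)^2·6.0000/(2)·0.0469^2·0.9989^2 = +0.006592
  k=1: (−1)^3·6.0000/(6)·0.0469^0·0.9989^4 = -0.995600
d^2_{1,-1}(3.0477) = +0.006592 -0.995600 = -0.989008

d=-0.9890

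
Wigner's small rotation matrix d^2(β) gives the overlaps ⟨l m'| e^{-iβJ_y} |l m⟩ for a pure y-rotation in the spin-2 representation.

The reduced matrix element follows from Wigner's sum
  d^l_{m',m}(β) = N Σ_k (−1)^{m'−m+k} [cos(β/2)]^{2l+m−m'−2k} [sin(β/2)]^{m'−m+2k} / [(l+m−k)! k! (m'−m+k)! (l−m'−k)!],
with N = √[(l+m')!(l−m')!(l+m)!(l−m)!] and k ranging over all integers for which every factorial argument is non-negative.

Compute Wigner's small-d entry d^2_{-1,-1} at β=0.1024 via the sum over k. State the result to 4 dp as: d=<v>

d=0.9869

d^2_{-1,-1}(β=0.1024) via Wigner's sum:
With c≡cos(β/2)=0.998690 and s≡sin(β/2)=0.051178, N=[1·6·1·6]^{1/2}=6.000000
k∈{0,1} keeps every argument non-negative
  k=0: (−1)^0·6.0000/(6)·0.9987^4·0.0512^0 = +0.994769
  k=1: (−1)^1·6.0000/(2)·0.9987^2·0.0512^2 = -0.007837
d^2_{-1,-1}(0.1024) = +0.994769 -0.007837 = +0.986932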